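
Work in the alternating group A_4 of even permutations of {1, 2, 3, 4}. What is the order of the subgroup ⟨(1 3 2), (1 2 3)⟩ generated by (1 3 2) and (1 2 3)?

3

|⟨(1 3 2)⟩| = 3 and |⟨(1 2 3)⟩| = 3, so |H| is a multiple of lcm(3, 3) = 3 and divides |G| = 12.
Closing under the operation: H = {e, (1 2 3), (1 3 2)}, so |H| = 3.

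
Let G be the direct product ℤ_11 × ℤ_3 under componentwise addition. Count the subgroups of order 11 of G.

1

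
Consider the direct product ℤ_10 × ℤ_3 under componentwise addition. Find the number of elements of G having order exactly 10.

4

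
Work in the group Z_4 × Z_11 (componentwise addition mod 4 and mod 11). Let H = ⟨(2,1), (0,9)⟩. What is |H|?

22

|⟨(2,1)⟩| = 22 and |⟨(0,9)⟩| = 11, so |H| is a multiple of lcm(22, 11) = 22 and divides |G| = 44.
Closing under the operation: H = {(0,0), (0,1), (0,2), (0,3), (0,4), (0,5), (0,6), (0,7), (0,8), (0,9), (0,10), (2,0), (2,1), (2,2), (2,3), (2,4), (2,5), (2,6), (2,7), (2,8), (2,9), (2,10)}, so |H| = 22.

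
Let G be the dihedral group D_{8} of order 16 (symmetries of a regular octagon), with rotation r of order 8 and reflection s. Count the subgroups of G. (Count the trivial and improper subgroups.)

|G| = 16, so by Lagrange every subgroup order divides 16. Divisors: 1, 2, 4, 8, 16.
Subgroups by order — order 1: 1; order 2: 9; order 4: 5; order 8: 3; order 16: 1.
Total: 1 + 9 + 5 + 3 + 1 = 19.

19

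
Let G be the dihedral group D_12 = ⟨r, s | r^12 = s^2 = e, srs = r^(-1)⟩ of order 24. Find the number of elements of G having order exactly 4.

2

The elements of order 4 are: r^3, r^9.
That's 2.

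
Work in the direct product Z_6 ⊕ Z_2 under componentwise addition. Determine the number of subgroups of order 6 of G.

3

|G| = 12 and 6 | 12, so subgroups of order 6 are possible by Lagrange.
The subgroups of order 6 are: {(0,0), (0,1), (2,0), (2,1), (4,0), (4,1)}; {(0,0), (1,0), (2,0), (3,0), (4,0), (5,0)}; {(0,0), (1,1), (2,0), (3,1), (4,0), (5,1)}.
So G has 3 subgroups of order 6.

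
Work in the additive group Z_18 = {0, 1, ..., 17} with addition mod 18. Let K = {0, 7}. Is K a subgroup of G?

7 ∈ K but its inverse 11 ∉ K, so K is not a subgroup.

No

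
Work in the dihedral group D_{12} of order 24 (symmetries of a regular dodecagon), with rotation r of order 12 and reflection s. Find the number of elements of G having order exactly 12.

The elements of order 12 are: r, r^5, r^7, r^11.
That's 4.

4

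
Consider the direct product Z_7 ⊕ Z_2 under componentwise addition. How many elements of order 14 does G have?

6

An element (a,b) has order lcm(ord(a), ord(b)); count pairs with lcm equal to 14.
Enumerating gives 6 such elements.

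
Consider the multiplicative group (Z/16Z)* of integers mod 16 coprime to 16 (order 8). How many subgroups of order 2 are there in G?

|G| = 8 and 2 | 8, so subgroups of order 2 are possible by Lagrange.
The subgroups of order 2 are: {1, 15}; {1, 7}; {1, 9}.
So G has 3 subgroups of order 2.

3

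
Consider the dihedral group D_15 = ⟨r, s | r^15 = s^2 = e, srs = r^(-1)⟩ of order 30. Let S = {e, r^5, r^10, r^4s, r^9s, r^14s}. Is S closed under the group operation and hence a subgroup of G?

|S| = 6 divides |G| = 30, consistent with Lagrange.
S contains the identity, every element's inverse is in S, and S is closed under ·: it is a subgroup.

Yes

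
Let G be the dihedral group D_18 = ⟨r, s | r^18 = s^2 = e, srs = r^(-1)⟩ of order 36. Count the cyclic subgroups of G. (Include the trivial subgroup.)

Each element a generates a cyclic subgroup ⟨a⟩; distinct elements may generate the same one (a cyclic group of order d has φ(d) generators).
Cyclic subgroups by order — order 1: 1; order 2: 19; order 3: 1; order 6: 1; order 9: 1; order 18: 1.
Total: 24.

24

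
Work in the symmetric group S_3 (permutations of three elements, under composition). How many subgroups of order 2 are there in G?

3

|G| = 6 and 2 | 6, so subgroups of order 2 are possible by Lagrange.
The subgroups of order 2 are: {e, (1 2)}; {e, (1 3)}; {e, (2 3)}.
So G has 3 subgroups of order 2.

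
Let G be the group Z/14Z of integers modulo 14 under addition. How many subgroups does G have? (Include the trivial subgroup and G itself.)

4

A cyclic group of order 14 has exactly one subgroup for each divisor of 14.
Divisors of 14: 1, 2, 7, 14.
So Z/14Z has 4 subgroups.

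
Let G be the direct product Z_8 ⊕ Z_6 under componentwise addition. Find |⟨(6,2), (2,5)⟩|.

24

|⟨(6,2)⟩| = 12 and |⟨(2,5)⟩| = 12, so |H| is a multiple of lcm(12, 12) = 12 and divides |G| = 48.
Closing under the operation: H = {(0,0), (0,1), (0,2), (0,3), (0,4), (0,5), (2,0), (2,1), (2,2), (2,3), (2,4), (2,5), (4,0), (4,1), (4,2), (4,3), (4,4), (4,5), (6,0), (6,1), (6,2), (6,3), (6,4), (6,5)}, so |H| = 24.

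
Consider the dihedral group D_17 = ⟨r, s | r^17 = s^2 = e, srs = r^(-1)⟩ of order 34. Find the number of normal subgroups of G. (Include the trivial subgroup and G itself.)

3

G has 20 subgroups. Checking conjugation-invariance by order — order 1: 1/1 normal; order 2: 0/17 normal; order 17: 1/1 normal; order 34: 1/1 normal.
Total normal subgroups: 3.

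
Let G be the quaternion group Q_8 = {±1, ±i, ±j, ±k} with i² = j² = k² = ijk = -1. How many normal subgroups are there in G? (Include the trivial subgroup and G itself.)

G has 6 subgroups. Checking conjugation-invariance by order — order 1: 1/1 normal; order 2: 1/1 normal; order 4: 3/3 normal; order 8: 1/1 normal.
Total normal subgroups: 6.

6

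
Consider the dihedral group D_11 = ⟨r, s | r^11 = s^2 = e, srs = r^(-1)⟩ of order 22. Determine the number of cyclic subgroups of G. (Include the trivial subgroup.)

13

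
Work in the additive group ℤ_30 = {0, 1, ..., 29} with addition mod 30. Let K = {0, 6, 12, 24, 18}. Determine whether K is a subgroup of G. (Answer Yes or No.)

Yes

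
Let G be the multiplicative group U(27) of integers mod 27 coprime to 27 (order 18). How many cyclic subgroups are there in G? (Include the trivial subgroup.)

Group the elements of G by the cyclic subgroup they generate; each cyclic subgroup of order d accounts for φ(d) elements.
Cyclic subgroups by order — order 1: 1; order 2: 1; order 3: 1; order 6: 1; order 9: 1; order 18: 1.
Total: 6.

6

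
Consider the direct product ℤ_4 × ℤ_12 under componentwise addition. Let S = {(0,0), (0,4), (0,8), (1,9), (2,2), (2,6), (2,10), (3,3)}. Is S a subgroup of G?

Closure fails: (0,4) + (3,3) = (3,7) ∉ S. So S is not a subgroup.

No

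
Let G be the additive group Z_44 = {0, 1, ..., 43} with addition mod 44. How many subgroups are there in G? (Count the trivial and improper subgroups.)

6

A cyclic group of order 44 has exactly one subgroup for each divisor of 44.
Divisors of 44: 1, 2, 4, 11, 22, 44.
So Z_44 has 6 subgroups.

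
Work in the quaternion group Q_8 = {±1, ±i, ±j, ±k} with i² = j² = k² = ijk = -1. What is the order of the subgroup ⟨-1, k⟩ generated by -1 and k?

4

|⟨-1⟩| = 2 and |⟨k⟩| = 4, so |H| is a multiple of lcm(2, 4) = 4 and divides |G| = 8.
Closing under the operation: H = {1, -1, k, -k}, so |H| = 4.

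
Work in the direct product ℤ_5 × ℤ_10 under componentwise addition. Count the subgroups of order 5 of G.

6

|G| = 50 and 5 | 50, so subgroups of order 5 are possible by Lagrange.
The subgroups of order 5 are: {(0,0), (0,2), (0,4), (0,6), (0,8)}; {(0,0), (1,0), (2,0), (3,0), (4,0)}; {(0,0), (1,2), (2,4), (3,6), (4,8)}; {(0,0), (1,4), (2,8), (3,2), (4,6)}; … (6 in all).
So G has 6 subgroups of order 5.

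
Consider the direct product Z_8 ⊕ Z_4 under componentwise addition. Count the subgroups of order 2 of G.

|G| = 32 and 2 | 32, so subgroups of order 2 are possible by Lagrange.
The subgroups of order 2 are: {(0,0), (0,2)}; {(0,0), (4,0)}; {(0,0), (4,2)}.
So G has 3 subgroups of order 2.

3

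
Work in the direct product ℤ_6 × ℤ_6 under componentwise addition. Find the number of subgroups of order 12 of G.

4

|G| = 36 and 12 | 36, so subgroups of order 12 are possible by Lagrange.
The subgroups of order 12 are: {(0,0), (0,1), (0,2), (0,3), (0,4), (0,5), (3,0), (3,1), (3,2), (3,3), (3,4), (3,5)}; {(0,0), (0,3), (1,0), (1,3), (2,0), (2,3), (3,0), (3,3), (4,0), (4,3), (5,0), (5,3)}; {(0,0), (0,3), (1,1), (1,4), (2,2), (2,5), (3,0), (3,3), (4,1), (4,4), (5,2), (5,5)}; {(0,0), (0,3), (1,2), (1,5), (2,1), (2,4), (3,0), (3,3), (4,2), (4,5), (5,1), (5,4)}.
So G has 4 subgroups of order 12.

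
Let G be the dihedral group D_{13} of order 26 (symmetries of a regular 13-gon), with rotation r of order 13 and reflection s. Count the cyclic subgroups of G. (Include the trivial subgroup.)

Each element a generates a cyclic subgroup ⟨a⟩; distinct elements may generate the same one (a cyclic group of order d has φ(d) generators).
Cyclic subgroups by order — order 1: 1; order 2: 13; order 13: 1.
Total: 15.

15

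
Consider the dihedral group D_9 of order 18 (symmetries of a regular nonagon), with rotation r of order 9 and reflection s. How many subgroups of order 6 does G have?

3

|G| = 18 and 6 | 18, so subgroups of order 6 are possible by Lagrange.
The subgroups of order 6 are: {e, r^3, r^6, r^2s, r^5s, r^8s}; {e, r^3, r^6, s, r^3s, r^6s}; {e, r^3, r^6, rs, r^4s, r^7s}.
So G has 3 subgroups of order 6.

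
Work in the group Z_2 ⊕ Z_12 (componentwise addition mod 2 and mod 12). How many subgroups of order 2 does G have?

3

|G| = 24 and 2 | 24, so subgroups of order 2 are possible by Lagrange.
The subgroups of order 2 are: {(0,0), (0,6)}; {(0,0), (1,0)}; {(0,0), (1,6)}.
So G has 3 subgroups of order 2.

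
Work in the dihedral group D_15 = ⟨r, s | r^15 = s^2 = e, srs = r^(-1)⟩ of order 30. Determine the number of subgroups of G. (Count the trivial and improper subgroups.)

|G| = 30, so by Lagrange every subgroup order divides 30. Divisors: 1, 2, 3, 5, 6, 10, 15, 30.
Subgroups by order — order 1: 1; order 2: 15; order 3: 1; order 5: 1; order 6: 5; order 10: 3; order 15: 1; order 30: 1.
Total: 1 + 15 + 1 + 1 + 5 + 3 + 1 + 1 = 28.

28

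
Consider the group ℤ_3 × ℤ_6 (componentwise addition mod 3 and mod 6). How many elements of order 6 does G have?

An element (a,b) has order lcm(ord(a), ord(b)); count pairs with lcm equal to 6.
Enumerating gives 8 such elements.

8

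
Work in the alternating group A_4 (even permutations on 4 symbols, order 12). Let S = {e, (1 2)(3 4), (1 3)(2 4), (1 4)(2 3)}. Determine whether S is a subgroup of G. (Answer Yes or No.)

Yes

|S| = 4 divides |G| = 12, consistent with Lagrange.
S contains the identity, every element's inverse is in S, and S is closed under ∘: it is a subgroup.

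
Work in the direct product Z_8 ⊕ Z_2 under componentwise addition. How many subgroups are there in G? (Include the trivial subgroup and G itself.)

11

|G| = 16, so by Lagrange every subgroup order divides 16. Divisors: 1, 2, 4, 8, 16.
Subgroups by order — order 1: 1; order 2: 3; order 4: 3; order 8: 3; order 16: 1.
Total: 1 + 3 + 3 + 3 + 1 = 11.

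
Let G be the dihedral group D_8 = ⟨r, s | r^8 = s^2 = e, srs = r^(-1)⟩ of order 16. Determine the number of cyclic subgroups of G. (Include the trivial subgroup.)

Group the elements of G by the cyclic subgroup they generate; each cyclic subgroup of order d accounts for φ(d) elements.
Cyclic subgroups by order — order 1: 1; order 2: 9; order 4: 1; order 8: 1.
Total: 12.

12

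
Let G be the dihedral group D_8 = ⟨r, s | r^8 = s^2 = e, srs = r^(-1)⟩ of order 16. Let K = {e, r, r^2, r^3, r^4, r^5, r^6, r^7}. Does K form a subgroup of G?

|K| = 8 divides |G| = 16, consistent with Lagrange.
K contains the identity, every element's inverse is in K, and K is closed under ·: it is a subgroup.
In fact K = ⟨r^7⟩.

Yes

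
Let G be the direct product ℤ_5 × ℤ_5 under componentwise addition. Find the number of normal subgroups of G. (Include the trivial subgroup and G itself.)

8

G is abelian, so every subgroup is normal.
G has 8 subgroups in total, hence 8 normal subgroups.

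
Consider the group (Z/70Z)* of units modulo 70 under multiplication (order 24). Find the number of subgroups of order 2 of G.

|G| = 24 and 2 | 24, so subgroups of order 2 are possible by Lagrange.
The subgroups of order 2 are: {1, 29}; {1, 41}; {1, 69}.
So G has 3 subgroups of order 2.

3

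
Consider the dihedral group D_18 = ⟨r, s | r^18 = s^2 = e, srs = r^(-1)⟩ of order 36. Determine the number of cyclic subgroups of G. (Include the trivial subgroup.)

A cyclic subgroup of order d is generated by each of its φ(d) elements of order d, so the cyclic subgroups of order d number (#elements of order d)/φ(d).
Cyclic subgroups by order — order 1: 1; order 2: 19; order 3: 1; order 6: 1; order 9: 1; order 18: 1.
Total: 24.

24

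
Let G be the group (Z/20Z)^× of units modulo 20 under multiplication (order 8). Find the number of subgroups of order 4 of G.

3

|G| = 8 and 4 | 8, so subgroups of order 4 are possible by Lagrange.
The subgroups of order 4 are: {1, 9, 11, 19}; {1, 9, 13, 17}; {1, 3, 7, 9}.
So G has 3 subgroups of order 4.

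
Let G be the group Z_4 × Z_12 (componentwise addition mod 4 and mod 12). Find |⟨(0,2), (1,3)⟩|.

24

|⟨(0,2)⟩| = 6 and |⟨(1,3)⟩| = 4, so |H| is a multiple of lcm(6, 4) = 12 and divides |G| = 48.
Closing under the operation: H = {(0,0), (0,2), (0,4), (0,6), (0,8), (0,10), (1,1), (1,3), (1,5), (1,7), (1,9), (1,11), (2,0), (2,2), (2,4), (2,6), (2,8), (2,10), (3,1), (3,3), (3,5), (3,7), (3,9), (3,11)}, so |H| = 24.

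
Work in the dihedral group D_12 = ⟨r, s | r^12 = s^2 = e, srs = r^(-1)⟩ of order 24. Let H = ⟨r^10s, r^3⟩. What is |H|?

8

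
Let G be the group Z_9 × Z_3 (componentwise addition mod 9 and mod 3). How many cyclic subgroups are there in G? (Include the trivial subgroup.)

8

Group the elements of G by the cyclic subgroup they generate; each cyclic subgroup of order d accounts for φ(d) elements.
Cyclic subgroups by order — order 1: 1; order 3: 4; order 9: 3.
Total: 8.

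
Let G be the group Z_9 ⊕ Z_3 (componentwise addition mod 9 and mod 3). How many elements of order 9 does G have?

18

An element (a,b) has order lcm(ord(a), ord(b)); count pairs with lcm equal to 9.
Enumerating gives 18 such elements.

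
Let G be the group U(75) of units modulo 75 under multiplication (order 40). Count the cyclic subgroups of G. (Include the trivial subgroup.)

12

A cyclic subgroup of order d is generated by each of its φ(d) elements of order d, so the cyclic subgroups of order d number (#elements of order d)/φ(d).
Cyclic subgroups by order — order 1: 1; order 2: 3; order 4: 2; order 5: 1; order 10: 3; order 20: 2.
Total: 12.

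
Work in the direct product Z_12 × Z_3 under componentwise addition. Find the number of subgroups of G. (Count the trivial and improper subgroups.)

18

|G| = 36, so by Lagrange every subgroup order divides 36. Divisors: 1, 2, 3, 4, 6, 9, 12, 18, 36.
Subgroups by order — order 1: 1; order 2: 1; order 3: 4; order 4: 1; order 6: 4; order 9: 1; order 12: 4; order 18: 1; order 36: 1.
Total: 1 + 1 + 4 + 1 + 4 + 1 + 4 + 1 + 1 = 18.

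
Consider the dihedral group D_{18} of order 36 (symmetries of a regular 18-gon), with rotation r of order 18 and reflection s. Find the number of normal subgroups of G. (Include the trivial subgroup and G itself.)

9

G has 45 subgroups. Checking conjugation-invariance by order — order 1: 1/1 normal; order 2: 1/19 normal; order 3: 1/1 normal; order 4: 0/9 normal; order 6: 1/7 normal; order 9: 1/1 normal; order 12: 0/3 normal; order 18: 3/3 normal; order 36: 1/1 normal.
Total normal subgroups: 9.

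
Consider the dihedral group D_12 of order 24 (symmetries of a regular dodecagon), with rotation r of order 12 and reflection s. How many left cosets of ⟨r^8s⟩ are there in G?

|⟨r^8s⟩| = 2 and |G| = 24.
By Lagrange, [G : H] = |G|/|H| = 24/2 = 12.

12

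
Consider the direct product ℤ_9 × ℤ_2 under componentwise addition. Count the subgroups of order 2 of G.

1

|G| = 18 and 2 | 18, so subgroups of order 2 are possible by Lagrange.
The subgroups of order 2 are: {(0,0), (0,1)}.
So G has 1 subgroup of order 2.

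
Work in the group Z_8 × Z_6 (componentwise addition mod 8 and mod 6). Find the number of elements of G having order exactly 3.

An element (a,b) has order lcm(ord(a), ord(b)); count pairs with lcm equal to 3.
Enumerating gives 2 such elements.

2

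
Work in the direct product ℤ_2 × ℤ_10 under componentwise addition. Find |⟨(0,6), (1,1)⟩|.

|⟨(0,6)⟩| = 5 and |⟨(1,1)⟩| = 10, so |H| is a multiple of lcm(5, 10) = 10 and divides |G| = 20.
Closing under the operation: H = {(0,0), (0,2), (0,4), (0,6), (0,8), (1,1), (1,3), (1,5), (1,7), (1,9)}, so |H| = 10.

10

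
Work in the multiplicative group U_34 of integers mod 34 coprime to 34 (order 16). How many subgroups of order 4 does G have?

1

|G| = 16 and 4 | 16, so subgroups of order 4 are possible by Lagrange.
The subgroups of order 4 are: {1, 13, 21, 33}.
So G has 1 subgroup of order 4.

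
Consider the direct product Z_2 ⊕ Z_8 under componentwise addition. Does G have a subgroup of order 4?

4 | 16. A subgroup of order 4 is {(0,0), (0,2), (0,4), (0,6)}.

Yes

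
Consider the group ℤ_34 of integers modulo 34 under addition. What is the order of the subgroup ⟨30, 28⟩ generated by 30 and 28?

17

|⟨30⟩| = 17 and |⟨28⟩| = 17, so |H| is a multiple of lcm(17, 17) = 17 and divides |G| = 34.
Closing under the operation: H = {0, 2, 4, 6, 8, 10, 12, 14, 16, 18, 20, 22, 24, 26, 28, 30, 32}, so |H| = 17.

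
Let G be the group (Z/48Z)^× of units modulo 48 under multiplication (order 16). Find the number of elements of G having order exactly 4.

The elements of order 4 are: 5, 11, 13, 19, 29, 35, 37, 43.
That's 8.

8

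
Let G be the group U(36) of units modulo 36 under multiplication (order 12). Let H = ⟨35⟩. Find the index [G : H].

6

|⟨35⟩| = 2 and |G| = 12.
By Lagrange, [G : H] = |G|/|H| = 12/2 = 6.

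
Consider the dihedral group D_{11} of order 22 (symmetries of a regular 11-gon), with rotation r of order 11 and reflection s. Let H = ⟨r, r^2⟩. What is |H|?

|⟨r⟩| = 11 and |⟨r^2⟩| = 11, so |H| is a multiple of lcm(11, 11) = 11 and divides |G| = 22.
Closing under the operation: H = {e, r, r^2, r^3, r^4, r^5, r^6, r^7, r^8, r^9, r^10}, so |H| = 11.

11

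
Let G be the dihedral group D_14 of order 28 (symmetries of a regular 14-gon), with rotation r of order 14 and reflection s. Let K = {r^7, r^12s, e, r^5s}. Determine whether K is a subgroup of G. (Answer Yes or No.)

|K| = 4 divides |G| = 28, consistent with Lagrange.
K contains the identity, every element's inverse is in K, and K is closed under ·: it is a subgroup.

Yes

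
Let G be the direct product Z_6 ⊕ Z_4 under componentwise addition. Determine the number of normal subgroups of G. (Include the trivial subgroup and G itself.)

16

G is abelian, so every subgroup is normal.
G has 16 subgroups in total, hence 16 normal subgroups.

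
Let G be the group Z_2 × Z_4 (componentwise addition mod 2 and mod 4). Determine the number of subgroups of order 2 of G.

3

|G| = 8 and 2 | 8, so subgroups of order 2 are possible by Lagrange.
The subgroups of order 2 are: {(0,0), (0,2)}; {(0,0), (1,0)}; {(0,0), (1,2)}.
So G has 3 subgroups of order 2.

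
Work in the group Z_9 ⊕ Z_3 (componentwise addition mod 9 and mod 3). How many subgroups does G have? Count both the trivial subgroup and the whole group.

|G| = 27, so by Lagrange every subgroup order divides 27. Divisors: 1, 3, 9, 27.
Subgroups by order — order 1: 1; order 3: 4; order 9: 4; order 27: 1.
Total: 1 + 4 + 4 + 1 = 10.

10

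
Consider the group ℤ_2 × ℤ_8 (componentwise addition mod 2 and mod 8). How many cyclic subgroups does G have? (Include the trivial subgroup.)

Each element a generates a cyclic subgroup ⟨a⟩; distinct elements may generate the same one (a cyclic group of order d has φ(d) generators).
Cyclic subgroups by order — order 1: 1; order 2: 3; order 4: 2; order 8: 2.
Total: 8.

8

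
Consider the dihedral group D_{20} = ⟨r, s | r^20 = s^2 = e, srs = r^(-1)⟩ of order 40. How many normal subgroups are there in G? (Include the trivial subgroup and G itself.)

G has 48 subgroups. Checking conjugation-invariance by order — order 1: 1/1 normal; order 2: 1/21 normal; order 4: 1/11 normal; order 5: 1/1 normal; order 8: 0/5 normal; order 10: 1/5 normal; order 20: 3/3 normal; order 40: 1/1 normal.
Total normal subgroups: 9.

9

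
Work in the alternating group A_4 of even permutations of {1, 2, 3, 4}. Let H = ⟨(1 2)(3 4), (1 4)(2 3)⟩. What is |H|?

4

|⟨(1 2)(3 4)⟩| = 2 and |⟨(1 4)(2 3)⟩| = 2, so |H| is a multiple of lcm(2, 2) = 2 and divides |G| = 12.
Closing under the operation: H = {e, (1 2)(3 4), (1 3)(2 4), (1 4)(2 3)}, so |H| = 4.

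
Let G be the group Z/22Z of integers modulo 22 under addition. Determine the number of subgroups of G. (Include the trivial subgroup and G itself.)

4

Subgroups of the cyclic group Z/22Z correspond bijectively to divisors of 22.
Divisors of 22: 1, 2, 11, 22.
So Z/22Z has 4 subgroups.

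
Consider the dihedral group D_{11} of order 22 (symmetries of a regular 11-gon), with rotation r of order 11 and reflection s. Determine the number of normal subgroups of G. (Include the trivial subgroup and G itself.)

3

G has 14 subgroups. Checking conjugation-invariance by order — order 1: 1/1 normal; order 2: 0/11 normal; order 11: 1/1 normal; order 22: 1/1 normal.
Total normal subgroups: 3.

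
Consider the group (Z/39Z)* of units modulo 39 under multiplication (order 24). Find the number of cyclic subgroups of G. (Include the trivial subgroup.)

12

A cyclic subgroup of order d is generated by each of its φ(d) elements of order d, so the cyclic subgroups of order d number (#elements of order d)/φ(d).
Cyclic subgroups by order — order 1: 1; order 2: 3; order 3: 1; order 4: 2; order 6: 3; order 12: 2.
Total: 12.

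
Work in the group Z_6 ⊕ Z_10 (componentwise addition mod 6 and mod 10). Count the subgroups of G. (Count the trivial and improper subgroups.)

20

|G| = 60, so by Lagrange every subgroup order divides 60. Divisors: 1, 2, 3, 4, 5, 6, 10, 12, 15, 20, 30, 60.
Subgroups by order — order 1: 1; order 2: 3; order 3: 1; order 4: 1; order 5: 1; order 6: 3; order 10: 3; order 12: 1; order 15: 1; order 20: 1; order 30: 3; order 60: 1.
Total: 1 + 3 + 1 + 1 + 1 + 3 + 3 + 1 + 1 + 1 + 3 + 1 = 20.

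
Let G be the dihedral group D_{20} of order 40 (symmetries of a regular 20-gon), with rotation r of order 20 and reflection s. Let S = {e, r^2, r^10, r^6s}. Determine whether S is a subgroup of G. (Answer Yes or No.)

No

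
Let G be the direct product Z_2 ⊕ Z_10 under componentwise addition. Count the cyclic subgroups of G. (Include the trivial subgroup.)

8

Each element a generates a cyclic subgroup ⟨a⟩; distinct elements may generate the same one (a cyclic group of order d has φ(d) generators).
Cyclic subgroups by order — order 1: 1; order 2: 3; order 5: 1; order 10: 3.
Total: 8.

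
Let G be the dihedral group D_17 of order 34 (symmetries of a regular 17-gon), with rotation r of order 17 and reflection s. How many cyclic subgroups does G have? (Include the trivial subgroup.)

19

A cyclic subgroup of order d is generated by each of its φ(d) elements of order d, so the cyclic subgroups of order d number (#elements of order d)/φ(d).
Cyclic subgroups by order — order 1: 1; order 2: 17; order 17: 1.
Total: 19.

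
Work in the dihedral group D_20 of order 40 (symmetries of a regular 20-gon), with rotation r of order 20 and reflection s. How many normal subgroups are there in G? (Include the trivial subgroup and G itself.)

9

G has 48 subgroups. Checking conjugation-invariance by order — order 1: 1/1 normal; order 2: 1/21 normal; order 4: 1/11 normal; order 5: 1/1 normal; order 8: 0/5 normal; order 10: 1/5 normal; order 20: 3/3 normal; order 40: 1/1 normal.
Total normal subgroups: 9.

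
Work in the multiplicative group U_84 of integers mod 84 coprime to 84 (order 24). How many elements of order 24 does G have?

0

No element of G has order 24 (even though 24 | 24).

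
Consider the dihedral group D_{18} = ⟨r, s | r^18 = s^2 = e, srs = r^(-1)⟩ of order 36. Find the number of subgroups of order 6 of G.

|G| = 36 and 6 | 36, so subgroups of order 6 are possible by Lagrange.
The subgroups of order 6 are: {e, r^6, r^12, r^4s, r^10s, r^16s}; {e, r^6, r^12, r^5s, r^11s, r^17s}; {e, r^6, r^12, s, r^6s, r^12s}; {e, r^6, r^12, rs, r^7s, r^13s}; … (7 in all).
So G has 7 subgroups of order 6.

7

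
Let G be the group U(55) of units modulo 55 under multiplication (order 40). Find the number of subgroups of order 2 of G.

3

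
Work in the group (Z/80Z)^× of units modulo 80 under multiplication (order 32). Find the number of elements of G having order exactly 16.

No element of G has order 16 (even though 16 | 32).

0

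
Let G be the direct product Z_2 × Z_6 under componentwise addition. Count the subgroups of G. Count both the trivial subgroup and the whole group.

|G| = 12, so by Lagrange every subgroup order divides 12. Divisors: 1, 2, 3, 4, 6, 12.
Subgroups by order — order 1: 1; order 2: 3; order 3: 1; order 4: 1; order 6: 3; order 12: 1.
Total: 1 + 3 + 1 + 1 + 3 + 1 = 10.

10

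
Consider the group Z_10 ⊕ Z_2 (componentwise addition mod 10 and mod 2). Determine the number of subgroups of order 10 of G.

|G| = 20 and 10 | 20, so subgroups of order 10 are possible by Lagrange.
The subgroups of order 10 are: {(0,0), (0,1), (2,0), (2,1), (4,0), (4,1), (6,0), (6,1), (8,0), (8,1)}; {(0,0), (1,0), (2,0), (3,0), (4,0), (5,0), (6,0), (7,0), (8,0), (9,0)}; {(0,0), (1,1), (2,0), (3,1), (4,0), (5,1), (6,0), (7,1), (8,0), (9,1)}.
So G has 3 subgroups of order 10.

3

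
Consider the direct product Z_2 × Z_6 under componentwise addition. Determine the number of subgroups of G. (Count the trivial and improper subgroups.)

|G| = 12, so by Lagrange every subgroup order divides 12. Divisors: 1, 2, 3, 4, 6, 12.
Subgroups by order — order 1: 1; order 2: 3; order 3: 1; order 4: 1; order 6: 3; order 12: 1.
Total: 1 + 3 + 1 + 1 + 3 + 1 = 10.

10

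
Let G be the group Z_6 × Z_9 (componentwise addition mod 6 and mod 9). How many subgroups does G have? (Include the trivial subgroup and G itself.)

|G| = 54, so by Lagrange every subgroup order divides 54. Divisors: 1, 2, 3, 6, 9, 18, 27, 54.
Subgroups by order — order 1: 1; order 2: 1; order 3: 4; order 6: 4; order 9: 4; order 18: 4; order 27: 1; order 54: 1.
Total: 1 + 1 + 4 + 4 + 4 + 4 + 1 + 1 = 20.

20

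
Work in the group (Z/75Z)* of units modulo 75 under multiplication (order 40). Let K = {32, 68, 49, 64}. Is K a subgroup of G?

No

The identity 1 ∉ K, so K is not a subgroup.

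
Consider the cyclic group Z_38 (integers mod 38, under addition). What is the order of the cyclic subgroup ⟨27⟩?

38

In Z_38, the order of an element a is n/gcd(a, n).
gcd(27, 38) = 1, so |⟨27⟩| = 38/1 = 38.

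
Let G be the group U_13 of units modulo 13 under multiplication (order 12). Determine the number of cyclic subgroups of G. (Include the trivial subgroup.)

A cyclic subgroup of order d is generated by each of its φ(d) elements of order d, so the cyclic subgroups of order d number (#elements of order d)/φ(d).
Cyclic subgroups by order — order 1: 1; order 2: 1; order 3: 1; order 4: 1; order 6: 1; order 12: 1.
Total: 6.

6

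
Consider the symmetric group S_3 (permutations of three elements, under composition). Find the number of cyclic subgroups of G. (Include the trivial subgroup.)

5

Group the elements of G by the cyclic subgroup they generate; each cyclic subgroup of order d accounts for φ(d) elements.
Cyclic subgroups by order — order 1: 1; order 2: 3; order 3: 1.
Total: 5.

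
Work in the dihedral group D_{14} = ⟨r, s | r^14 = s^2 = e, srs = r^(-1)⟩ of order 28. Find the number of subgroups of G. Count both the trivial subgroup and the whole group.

28

|G| = 28, so by Lagrange every subgroup order divides 28. Divisors: 1, 2, 4, 7, 14, 28.
Subgroups by order — order 1: 1; order 2: 15; order 4: 7; order 7: 1; order 14: 3; order 28: 1.
Total: 1 + 15 + 7 + 1 + 3 + 1 = 28.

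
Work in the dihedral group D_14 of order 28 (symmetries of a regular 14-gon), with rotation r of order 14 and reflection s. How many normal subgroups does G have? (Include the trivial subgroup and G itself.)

G has 28 subgroups. Checking conjugation-invariance by order — order 1: 1/1 normal; order 2: 1/15 normal; order 4: 0/7 normal; order 7: 1/1 normal; order 14: 3/3 normal; order 28: 1/1 normal.
Total normal subgroups: 7.

7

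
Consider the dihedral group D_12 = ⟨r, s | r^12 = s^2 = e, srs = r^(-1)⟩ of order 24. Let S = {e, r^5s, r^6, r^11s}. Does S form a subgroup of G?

Yes

|S| = 4 divides |G| = 24, consistent with Lagrange.
S contains the identity, every element's inverse is in S, and S is closed under ·: it is a subgroup.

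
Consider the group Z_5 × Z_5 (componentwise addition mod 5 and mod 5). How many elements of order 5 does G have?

24

An element (a,b) has order lcm(ord(a), ord(b)); count pairs with lcm equal to 5.
Enumerating gives 24 such elements.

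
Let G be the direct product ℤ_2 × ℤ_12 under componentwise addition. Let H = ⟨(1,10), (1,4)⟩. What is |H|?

12

|⟨(1,10)⟩| = 6 and |⟨(1,4)⟩| = 6, so |H| is a multiple of lcm(6, 6) = 6 and divides |G| = 24.
Closing under the operation: H = {(0,0), (0,2), (0,4), (0,6), (0,8), (0,10), (1,0), (1,2), (1,4), (1,6), (1,8), (1,10)}, so |H| = 12.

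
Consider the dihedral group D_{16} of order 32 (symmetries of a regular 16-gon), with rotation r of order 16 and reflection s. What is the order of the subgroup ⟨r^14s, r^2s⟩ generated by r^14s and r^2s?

8

|⟨r^14s⟩| = 2 and |⟨r^2s⟩| = 2, so |H| is a multiple of lcm(2, 2) = 2 and divides |G| = 32.
Closing under the operation: H = {e, r^4, r^8, r^12, r^2s, r^6s, r^10s, r^14s}, so |H| = 8.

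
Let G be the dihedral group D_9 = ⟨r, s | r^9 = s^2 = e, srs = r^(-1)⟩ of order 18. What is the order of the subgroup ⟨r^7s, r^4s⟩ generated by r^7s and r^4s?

6

|⟨r^7s⟩| = 2 and |⟨r^4s⟩| = 2, so |H| is a multiple of lcm(2, 2) = 2 and divides |G| = 18.
Closing under the operation: H = {e, r^3, r^6, rs, r^4s, r^7s}, so |H| = 6.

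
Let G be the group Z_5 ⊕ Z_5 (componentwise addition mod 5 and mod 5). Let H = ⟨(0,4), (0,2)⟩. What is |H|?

5

|⟨(0,4)⟩| = 5 and |⟨(0,2)⟩| = 5, so |H| is a multiple of lcm(5, 5) = 5 and divides |G| = 25.
Closing under the operation: H = {(0,0), (0,1), (0,2), (0,3), (0,4)}, so |H| = 5.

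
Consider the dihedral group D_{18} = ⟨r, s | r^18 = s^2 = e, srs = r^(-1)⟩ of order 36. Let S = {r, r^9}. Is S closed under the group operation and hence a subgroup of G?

The identity e ∉ S, so S is not a subgroup.

No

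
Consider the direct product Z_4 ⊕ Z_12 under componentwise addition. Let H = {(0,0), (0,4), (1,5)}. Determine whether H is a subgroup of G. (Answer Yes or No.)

No

(1,5) ∈ H but its inverse (3,7) ∉ H, so H is not a subgroup.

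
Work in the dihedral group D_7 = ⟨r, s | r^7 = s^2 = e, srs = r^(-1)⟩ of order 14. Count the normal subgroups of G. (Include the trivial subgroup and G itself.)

3

G has 10 subgroups. Checking conjugation-invariance by order — order 1: 1/1 normal; order 2: 0/7 normal; order 7: 1/1 normal; order 14: 1/1 normal.
Total normal subgroups: 3.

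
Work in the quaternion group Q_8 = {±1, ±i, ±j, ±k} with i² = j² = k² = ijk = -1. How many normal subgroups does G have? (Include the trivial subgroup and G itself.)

G has 6 subgroups. Checking conjugation-invariance by order — order 1: 1/1 normal; order 2: 1/1 normal; order 4: 3/3 normal; order 8: 1/1 normal.
Total normal subgroups: 6.

6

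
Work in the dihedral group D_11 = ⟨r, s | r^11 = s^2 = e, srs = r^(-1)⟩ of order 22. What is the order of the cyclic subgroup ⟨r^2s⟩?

2

Computing powers of r^2s: the smallest k with (r^2s)^k = e is k = 2.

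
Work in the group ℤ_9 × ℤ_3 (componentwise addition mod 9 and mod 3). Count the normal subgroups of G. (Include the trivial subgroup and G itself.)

10

G is abelian, so every subgroup is normal.
G has 10 subgroups in total, hence 10 normal subgroups.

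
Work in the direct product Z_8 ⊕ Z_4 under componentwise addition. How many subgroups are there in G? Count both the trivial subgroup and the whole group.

22

|G| = 32, so by Lagrange every subgroup order divides 32. Divisors: 1, 2, 4, 8, 16, 32.
Subgroups by order — order 1: 1; order 2: 3; order 4: 7; order 8: 7; order 16: 3; order 32: 1.
Total: 1 + 3 + 7 + 7 + 3 + 1 = 22.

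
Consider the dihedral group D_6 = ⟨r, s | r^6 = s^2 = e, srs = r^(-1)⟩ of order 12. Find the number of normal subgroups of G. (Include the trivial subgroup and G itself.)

7

G has 16 subgroups. Checking conjugation-invariance by order — order 1: 1/1 normal; order 2: 1/7 normal; order 3: 1/1 normal; order 4: 0/3 normal; order 6: 3/3 normal; order 12: 1/1 normal.
Total normal subgroups: 7.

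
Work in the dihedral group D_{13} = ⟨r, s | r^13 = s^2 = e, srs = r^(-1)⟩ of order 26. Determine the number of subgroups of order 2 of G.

|G| = 26 and 2 | 26, so subgroups of order 2 are possible by Lagrange.
The subgroups of order 2 are: {e, r^10s}; {e, r^11s}; {e, r^12s}; {e, r^2s}; … (13 in all).
So G has 13 subgroups of order 2.

13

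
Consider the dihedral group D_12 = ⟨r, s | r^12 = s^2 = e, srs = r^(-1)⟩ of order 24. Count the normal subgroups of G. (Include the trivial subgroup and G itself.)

9

G has 34 subgroups. Checking conjugation-invariance by order — order 1: 1/1 normal; order 2: 1/13 normal; order 3: 1/1 normal; order 4: 1/7 normal; order 6: 1/5 normal; order 8: 0/3 normal; order 12: 3/3 normal; order 24: 1/1 normal.
Total normal subgroups: 9.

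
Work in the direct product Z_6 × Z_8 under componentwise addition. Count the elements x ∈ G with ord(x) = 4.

An element (a,b) has order lcm(ord(a), ord(b)); count pairs with lcm equal to 4.
Enumerating gives 4 such elements.

4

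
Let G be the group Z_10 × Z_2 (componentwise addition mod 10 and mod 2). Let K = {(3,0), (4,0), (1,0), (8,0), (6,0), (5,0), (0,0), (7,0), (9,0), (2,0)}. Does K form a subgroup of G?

|K| = 10 divides |G| = 20, consistent with Lagrange.
K contains the identity, every element's inverse is in K, and K is closed under +: it is a subgroup.
In fact K = ⟨(9,0)⟩.

Yes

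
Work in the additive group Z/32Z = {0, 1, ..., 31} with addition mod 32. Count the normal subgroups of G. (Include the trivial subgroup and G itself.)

6

G is abelian, so every subgroup is normal.
G has 6 subgroups in total, hence 6 normal subgroups.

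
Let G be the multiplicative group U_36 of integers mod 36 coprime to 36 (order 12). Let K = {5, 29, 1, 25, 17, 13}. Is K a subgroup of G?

|K| = 6 divides |G| = 12, consistent with Lagrange.
K contains the identity, every element's inverse is in K, and K is closed under ·: it is a subgroup.
In fact K = ⟨29⟩.

Yes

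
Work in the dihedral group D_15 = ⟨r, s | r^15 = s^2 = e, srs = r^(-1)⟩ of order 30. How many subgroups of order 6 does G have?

5

|G| = 30 and 6 | 30, so subgroups of order 6 are possible by Lagrange.
The subgroups of order 6 are: {e, r^5, r^10, s, r^5s, r^10s}; {e, r^5, r^10, rs, r^6s, r^11s}; {e, r^5, r^10, r^2s, r^7s, r^12s}; {e, r^5, r^10, r^3s, r^8s, r^13s}; … (5 in all).
So G has 5 subgroups of order 6.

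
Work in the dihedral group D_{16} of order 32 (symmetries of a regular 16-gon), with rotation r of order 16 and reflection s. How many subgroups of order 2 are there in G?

17

|G| = 32 and 2 | 32, so subgroups of order 2 are possible by Lagrange.
The subgroups of order 2 are: {e, r^10s}; {e, r^11s}; {e, r^12s}; {e, r^13s}; … (17 in all).
So G has 17 subgroups of order 2.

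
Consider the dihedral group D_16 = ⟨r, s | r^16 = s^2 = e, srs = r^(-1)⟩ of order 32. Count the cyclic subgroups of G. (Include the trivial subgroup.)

21

Group the elements of G by the cyclic subgroup they generate; each cyclic subgroup of order d accounts for φ(d) elements.
Cyclic subgroups by order — order 1: 1; order 2: 17; order 4: 1; order 8: 1; order 16: 1.
Total: 21.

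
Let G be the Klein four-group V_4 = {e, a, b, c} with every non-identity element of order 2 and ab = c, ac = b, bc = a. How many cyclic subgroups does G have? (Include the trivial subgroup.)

A cyclic subgroup of order d is generated by each of its φ(d) elements of order d, so the cyclic subgroups of order d number (#elements of order d)/φ(d).
Cyclic subgroups by order — order 1: 1; order 2: 3.
Total: 4.

4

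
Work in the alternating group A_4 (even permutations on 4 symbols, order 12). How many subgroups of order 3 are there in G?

4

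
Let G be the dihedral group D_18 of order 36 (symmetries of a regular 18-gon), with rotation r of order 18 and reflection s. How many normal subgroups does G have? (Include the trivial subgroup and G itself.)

G has 45 subgroups. Checking conjugation-invariance by order — order 1: 1/1 normal; order 2: 1/19 normal; order 3: 1/1 normal; order 4: 0/9 normal; order 6: 1/7 normal; order 9: 1/1 normal; order 12: 0/3 normal; order 18: 3/3 normal; order 36: 1/1 normal.
Total normal subgroups: 9.

9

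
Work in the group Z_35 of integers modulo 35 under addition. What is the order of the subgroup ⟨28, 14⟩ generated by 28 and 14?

|⟨28⟩| = 5 and |⟨14⟩| = 5, so |H| is a multiple of lcm(5, 5) = 5 and divides |G| = 35.
Closing under the operation: H = {0, 7, 14, 21, 28}, so |H| = 5.

5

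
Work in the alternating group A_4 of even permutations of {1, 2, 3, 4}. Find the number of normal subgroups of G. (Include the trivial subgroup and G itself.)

G has 10 subgroups. Checking conjugation-invariance by order — order 1: 1/1 normal; order 2: 0/3 normal; order 3: 0/4 normal; order 4: 1/1 normal; order 12: 1/1 normal.
Total normal subgroups: 3.

3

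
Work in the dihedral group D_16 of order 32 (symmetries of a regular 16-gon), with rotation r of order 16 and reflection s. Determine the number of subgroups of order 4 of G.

9

|G| = 32 and 4 | 32, so subgroups of order 4 are possible by Lagrange.
The subgroups of order 4 are: {e, r^8, r^2s, r^10s}; {e, r^8, r^3s, r^11s}; {e, r^4, r^8, r^12}; {e, r^8, r^4s, r^12s}; … (9 in all).
So G has 9 subgroups of order 4.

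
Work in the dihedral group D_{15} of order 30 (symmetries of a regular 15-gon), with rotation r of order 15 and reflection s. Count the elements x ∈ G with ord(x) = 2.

15

Enumerating element orders in G gives 15 elements of order 2.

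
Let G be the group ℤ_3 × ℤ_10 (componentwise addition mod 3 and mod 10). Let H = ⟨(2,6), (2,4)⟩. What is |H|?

|⟨(2,6)⟩| = 15 and |⟨(2,4)⟩| = 15, so |H| is a multiple of lcm(15, 15) = 15 and divides |G| = 30.
Closing under the operation: H = {(0,0), (0,2), (0,4), (0,6), (0,8), (1,0), (1,2), (1,4), (1,6), (1,8), (2,0), (2,2), (2,4), (2,6), (2,8)}, so |H| = 15.

15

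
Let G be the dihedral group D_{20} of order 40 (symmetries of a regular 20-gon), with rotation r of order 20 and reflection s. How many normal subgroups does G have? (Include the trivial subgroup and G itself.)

G has 48 subgroups. Checking conjugation-invariance by order — order 1: 1/1 normal; order 2: 1/21 normal; order 4: 1/11 normal; order 5: 1/1 normal; order 8: 0/5 normal; order 10: 1/5 normal; order 20: 3/3 normal; order 40: 1/1 normal.
Total normal subgroups: 9.

9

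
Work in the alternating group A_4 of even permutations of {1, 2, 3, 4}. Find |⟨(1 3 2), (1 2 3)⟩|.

3

|⟨(1 3 2)⟩| = 3 and |⟨(1 2 3)⟩| = 3, so |H| is a multiple of lcm(3, 3) = 3 and divides |G| = 12.
Closing under the operation: H = {e, (1 2 3), (1 3 2)}, so |H| = 3.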